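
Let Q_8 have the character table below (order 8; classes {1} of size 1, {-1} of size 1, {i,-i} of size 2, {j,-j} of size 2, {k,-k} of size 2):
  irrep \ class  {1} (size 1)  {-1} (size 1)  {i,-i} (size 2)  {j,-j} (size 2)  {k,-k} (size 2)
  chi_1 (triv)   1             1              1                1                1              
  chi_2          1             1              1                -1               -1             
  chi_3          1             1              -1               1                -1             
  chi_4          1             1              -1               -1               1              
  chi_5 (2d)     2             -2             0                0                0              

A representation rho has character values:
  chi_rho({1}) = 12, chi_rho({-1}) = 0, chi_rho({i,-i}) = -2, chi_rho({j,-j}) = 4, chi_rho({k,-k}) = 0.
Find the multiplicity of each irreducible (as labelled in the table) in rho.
Multiplicities: chi_1: 2, chi_2: 0, chi_3: 3, chi_4: 1, chi_5: 3.

Proof sketch: Use <chi_rho, chi> = (1/|G|) sum_C |C| * chi_rho(C) * conj(chi(C)) with |G| = 8 for each irreducible chi in the table:
  <chi_rho, chi_1> = (1/8)[1*(12)*conj(1) + 1*(0)*conj(1) + 2*(-2)*conj(1) + 2*(4)*conj(1) + 2*(0)*conj(1)]
      = (1/8)[(12) + (0) + (-4) + (8) + (0)] = 16/8 = 2
  <chi_rho, chi_2> = (1/8)[1*(12)*conj(1) + 1*(0)*conj(1) + 2*(-2)*conj(1) + 2*(4)*conj(-1) + 2*(0)*conj(-1)]
      = (1/8)[(12) + (0) + (-4) + (-8) + (0)] = 0/8 = 0
  <chi_rho, chi_3> = (1/8)[1*(12)*conj(1) + 1*(0)*conj(1) + 2*(-2)*conj(-1) + 2*(4)*conj(1) + 2*(0)*conj(-1)]
      = (1/8)[(12) + (0) + (4) + (8) + (0)] = 24/8 = 3
  <chi_rho, chi_4> = (1/8)[1*(12)*conj(1) + 1*(0)*conj(1) + 2*(-2)*conj(-1) + 2*(4)*conj(-1) + 2*(0)*conj(1)]
      = (1/8)[(12) + (0) + (4) + (-8) + (0)] = 8/8 = 1
  <chi_rho, chi_5> = (1/8)[1*(12)*conj(2) + 1*(0)*conj(-2) + 2*(-2)*conj(0) + 2*(4)*conj(0) + 2*(0)*conj(0)]
      = (1/8)[(24) + (0) + (0) + (0) + (0)] = 24/8 = 3
Dimension check: dim(rho) = sum (mult * dim) = 2*1 + 0*1 + 3*1 + 1*1 + 3*2 = 12 = chi_rho(e) = 12.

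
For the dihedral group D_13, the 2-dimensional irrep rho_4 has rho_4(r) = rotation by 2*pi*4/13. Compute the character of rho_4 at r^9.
chi_{rho_4}(r^9) = 2*cos(2*pi*4*9/13) = 2*cos(6*pi/13)

Working: rho_4(r^9) is rotation by angle 2*pi*4*9/13, whose trace is 2*cos(2*pi*4*9/13) = 2*cos(6*pi/13).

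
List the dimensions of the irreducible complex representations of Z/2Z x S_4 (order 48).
Dimensions: 1, 1, 1, 1, 2, 2, 3, 3, 3, 3

Reasoning: There are 10 irreducibles (= number of conjugacy classes). Their dimensions d_i satisfy sum d_i^2 = |G| = 48: 1 + 1 + 1 + 1 + 4 + 4 + 9 + 9 + 9 + 9 = 48. (For the product with Z/2Z: each of the 2 1-dim characters of Z/2Z tensors with each irrep of S_4, giving 2 copies of each S_4-dimension.)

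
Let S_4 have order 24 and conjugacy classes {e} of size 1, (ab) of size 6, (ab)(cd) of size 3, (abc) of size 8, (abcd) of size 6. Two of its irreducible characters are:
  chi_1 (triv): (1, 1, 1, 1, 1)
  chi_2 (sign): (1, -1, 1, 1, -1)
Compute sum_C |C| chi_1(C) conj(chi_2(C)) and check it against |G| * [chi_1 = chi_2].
Sum = 0; so <chi_1, chi_2> = 0 (distinct irreducibles are orthogonal).

Derivation: Compute term by term over conjugacy classes (|C| * chi_1(C) * conj(chi_2(C))):
  1*(1)*conj(1) + 6*(1)*conj(-1) + 3*(1)*conj(1) + 8*(1)*conj(1) + 6*(1)*conj(-1)
  = (1) + (-6) + (3) + (8) + (-6)
  = 0.
Dividing by |G| = 24 gives 0/24 = 0, matching the row-orthogonality relation <chi_1, chi_2> = [chi_1 = chi_2].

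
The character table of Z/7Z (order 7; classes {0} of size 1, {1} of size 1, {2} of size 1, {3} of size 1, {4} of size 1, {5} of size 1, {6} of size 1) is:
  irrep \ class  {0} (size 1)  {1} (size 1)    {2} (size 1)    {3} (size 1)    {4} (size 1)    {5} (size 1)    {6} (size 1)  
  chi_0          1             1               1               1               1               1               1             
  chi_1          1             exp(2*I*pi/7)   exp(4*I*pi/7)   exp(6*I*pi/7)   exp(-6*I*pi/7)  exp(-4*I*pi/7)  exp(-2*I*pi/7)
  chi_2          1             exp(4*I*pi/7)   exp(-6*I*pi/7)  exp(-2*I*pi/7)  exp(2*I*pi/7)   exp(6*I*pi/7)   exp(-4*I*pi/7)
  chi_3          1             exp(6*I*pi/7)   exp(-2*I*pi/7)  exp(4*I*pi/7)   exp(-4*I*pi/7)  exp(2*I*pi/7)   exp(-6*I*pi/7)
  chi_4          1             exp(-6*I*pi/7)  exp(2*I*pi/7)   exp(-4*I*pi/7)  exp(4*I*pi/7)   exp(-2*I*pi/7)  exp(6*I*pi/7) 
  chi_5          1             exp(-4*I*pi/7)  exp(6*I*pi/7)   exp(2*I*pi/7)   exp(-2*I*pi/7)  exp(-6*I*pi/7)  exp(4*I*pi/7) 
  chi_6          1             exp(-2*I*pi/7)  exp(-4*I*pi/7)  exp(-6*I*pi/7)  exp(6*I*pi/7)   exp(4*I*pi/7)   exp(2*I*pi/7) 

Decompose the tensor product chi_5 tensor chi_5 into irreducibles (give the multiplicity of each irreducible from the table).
chi_5 tensor chi_5 = chi_3 (all other irreducibles have multiplicity 0).

Details: The character of a tensor product is the pointwise product (chi_5 * chi_5)(C) = chi_5(C) * chi_5(C):
  {0}: (1)*(1), {1}: (exp(-4*I*pi/7))*(exp(-4*I*pi/7)), {2}: (exp(6*I*pi/7))*(exp(6*I*pi/7)), {3}: (exp(2*I*pi/7))*(exp(2*I*pi/7)), {4}: (exp(-2*I*pi/7))*(exp(-2*I*pi/7)), {5}: (exp(-6*I*pi/7))*(exp(-6*I*pi/7)), {6}: (exp(4*I*pi/7))*(exp(4*I*pi/7))
so (chi_5 * chi_5) takes values
  {0} -> 1, {1} -> exp(6*I*pi/7), {2} -> exp(-2*I*pi/7), {3} -> exp(4*I*pi/7), {4} -> exp(-4*I*pi/7), {5} -> exp(2*I*pi/7), {6} -> exp(-6*I*pi/7).
Now take the inner product of this character with each irreducible chi from the table, <chi_5*chi_5, chi> = (1/7) sum_C |C| (chi_5*chi_5)(C) conj(chi(C)):
  <chi_5*chi_5, chi_0> = (1/7)[1*(1)*conj(1) + 1*(exp(6*I*pi/7))*conj(1) + 1*(exp(-2*I*pi/7))*conj(1) + 1*(exp(4*I*pi/7))*conj(1) + 1*(exp(-4*I*pi/7))*conj(1) + 1*(exp(2*I*pi/7))*conj(1) + 1*(exp(-6*I*pi/7))*conj(1)]
      = (1/7)[(1) + (exp(6*I*pi/7)) + (exp(-2*I*pi/7)) + (exp(4*I*pi/7)) + (exp(-4*I*pi/7)) + (exp(2*I*pi/7)) + (exp(-6*I*pi/7))] = 0/7 = 0
  <chi_5*chi_5, chi_1> = (1/7)[1*(1)*conj(1) + 1*(exp(6*I*pi/7))*conj(exp(2*I*pi/7)) + 1*(exp(-2*I*pi/7))*conj(exp(4*I*pi/7)) + 1*(exp(4*I*pi/7))*conj(exp(6*I*pi/7)) + 1*(exp(-4*I*pi/7))*conj(exp(-6*I*pi/7)) + 1*(exp(2*I*pi/7))*conj(exp(-4*I*pi/7)) + 1*(exp(-6*I*pi/7))*conj(exp(-2*I*pi/7))]
      = (1/7)[(1) + (exp(4*I*pi/7)) + (exp(-6*I*pi/7)) + (exp(-2*I*pi/7)) + (exp(2*I*pi/7)) + (exp(6*I*pi/7)) + (exp(-4*I*pi/7))] = 0/7 = 0
  <chi_5*chi_5, chi_2> = (1/7)[1*(1)*conj(1) + 1*(exp(6*I*pi/7))*conj(exp(4*I*pi/7)) + 1*(exp(-2*I*pi/7))*conj(exp(-6*I*pi/7)) + 1*(exp(4*I*pi/7))*conj(exp(-2*I*pi/7)) + 1*(exp(-4*I*pi/7))*conj(exp(2*I*pi/7)) + 1*(exp(2*I*pi/7))*conj(exp(6*I*pi/7)) + 1*(exp(-6*I*pi/7))*conj(exp(-4*I*pi/7))]
      = (1/7)[(1) + (exp(2*I*pi/7)) + (exp(4*I*pi/7)) + (exp(6*I*pi/7)) + (exp(-6*I*pi/7)) + (exp(-4*I*pi/7)) + (exp(-2*I*pi/7))] = 0/7 = 0
  <chi_5*chi_5, chi_3> = (1/7)[1*(1)*conj(1) + 1*(exp(6*I*pi/7))*conj(exp(6*I*pi/7)) + 1*(exp(-2*I*pi/7))*conj(exp(-2*I*pi/7)) + 1*(exp(4*I*pi/7))*conj(exp(4*I*pi/7)) + 1*(exp(-4*I*pi/7))*conj(exp(-4*I*pi/7)) + 1*(exp(2*I*pi/7))*conj(exp(2*I*pi/7)) + 1*(exp(-6*I*pi/7))*conj(exp(-6*I*pi/7))]
      = (1/7)[(1) + (1) + (1) + (1) + (1) + (1) + (1)] = 7/7 = 1
  <chi_5*chi_5, chi_4> = (1/7)[1*(1)*conj(1) + 1*(exp(6*I*pi/7))*conj(exp(-6*I*pi/7)) + 1*(exp(-2*I*pi/7))*conj(exp(2*I*pi/7)) + 1*(exp(4*I*pi/7))*conj(exp(-4*I*pi/7)) + 1*(exp(-4*I*pi/7))*conj(exp(4*I*pi/7)) + 1*(exp(2*I*pi/7))*conj(exp(-2*I*pi/7)) + 1*(exp(-6*I*pi/7))*conj(exp(6*I*pi/7))]
      = (1/7)[(1) + (exp(-2*I*pi/7)) + (exp(-4*I*pi/7)) + (exp(-6*I*pi/7)) + (exp(6*I*pi/7)) + (exp(4*I*pi/7)) + (exp(2*I*pi/7))] = 0/7 = 0
  <chi_5*chi_5, chi_5> = (1/7)[1*(1)*conj(1) + 1*(exp(6*I*pi/7))*conj(exp(-4*I*pi/7)) + 1*(exp(-2*I*pi/7))*conj(exp(6*I*pi/7)) + 1*(exp(4*I*pi/7))*conj(exp(2*I*pi/7)) + 1*(exp(-4*I*pi/7))*conj(exp(-2*I*pi/7)) + 1*(exp(2*I*pi/7))*conj(exp(-6*I*pi/7)) + 1*(exp(-6*I*pi/7))*conj(exp(4*I*pi/7))]
      = (1/7)[(1) + (exp(-4*I*pi/7)) + (exp(6*I*pi/7)) + (exp(2*I*pi/7)) + (exp(-2*I*pi/7)) + (exp(-6*I*pi/7)) + (exp(4*I*pi/7))] = 0/7 = 0
  <chi_5*chi_5, chi_6> = (1/7)[1*(1)*conj(1) + 1*(exp(6*I*pi/7))*conj(exp(-2*I*pi/7)) + 1*(exp(-2*I*pi/7))*conj(exp(-4*I*pi/7)) + 1*(exp(4*I*pi/7))*conj(exp(-6*I*pi/7)) + 1*(exp(-4*I*pi/7))*conj(exp(6*I*pi/7)) + 1*(exp(2*I*pi/7))*conj(exp(4*I*pi/7)) + 1*(exp(-6*I*pi/7))*conj(exp(2*I*pi/7))]
      = (1/7)[(1) + (exp(-6*I*pi/7)) + (exp(2*I*pi/7)) + (exp(-4*I*pi/7)) + (exp(4*I*pi/7)) + (exp(-2*I*pi/7)) + (exp(6*I*pi/7))] = 0/7 = 0
(Exp terms are combined using exp(i*s)*conj(exp(i*t)) = exp(i*(s-t)), and sums of them are collapsed using the identity that for every m > 1 the m distinct m-th roots of unity sum to 0, e.g. 1 + exp(2*I*pi/3) + exp(-2*I*pi/3) = 0.)
Hence the multiplicities are chi_3: 1. Dimension check: dim(chi_5)*dim(chi_5) = 1*1 = 1 and sum (mult * dim) = 1*1 = 1.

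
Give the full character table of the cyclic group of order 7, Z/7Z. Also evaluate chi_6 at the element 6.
Character table of Z/7Z (irreps indexed chi_0,...,chi_6 with chi_k(m) = zeta_7^(k*m), zeta_7 = exp(2*pi*i/7)):
  irrep \ class  {0} (size 1)  {1} (size 1)    {2} (size 1)    {3} (size 1)    {4} (size 1)    {5} (size 1)    {6} (size 1)  
  chi_0          1             1               1               1               1               1               1             
  chi_1          1             exp(2*I*pi/7)   exp(4*I*pi/7)   exp(6*I*pi/7)   exp(-6*I*pi/7)  exp(-4*I*pi/7)  exp(-2*I*pi/7)
  chi_2          1             exp(4*I*pi/7)   exp(-6*I*pi/7)  exp(-2*I*pi/7)  exp(2*I*pi/7)   exp(6*I*pi/7)   exp(-4*I*pi/7)
  chi_3          1             exp(6*I*pi/7)   exp(-2*I*pi/7)  exp(4*I*pi/7)   exp(-4*I*pi/7)  exp(2*I*pi/7)   exp(-6*I*pi/7)
  chi_4          1             exp(-6*I*pi/7)  exp(2*I*pi/7)   exp(-4*I*pi/7)  exp(4*I*pi/7)   exp(-2*I*pi/7)  exp(6*I*pi/7) 
  chi_5          1             exp(-4*I*pi/7)  exp(6*I*pi/7)   exp(2*I*pi/7)   exp(-2*I*pi/7)  exp(-6*I*pi/7)  exp(4*I*pi/7) 
  chi_6          1             exp(-2*I*pi/7)  exp(-4*I*pi/7)  exp(-6*I*pi/7)  exp(6*I*pi/7)   exp(4*I*pi/7)   exp(2*I*pi/7) 

Spot check: chi_6(6) = zeta_7^(6*6) = zeta_7^36 = exp(2*I*pi/7).

Justification: Z/7Z is abelian, so all 7 irreducible complex representations are 1-dimensional. They are given by chi_k(m) = zeta_7^(k*m) for k = 0,...,6. Row orthogonality: sum_m chi_k(m) conj(chi_l(m)) = 7 * [k = l].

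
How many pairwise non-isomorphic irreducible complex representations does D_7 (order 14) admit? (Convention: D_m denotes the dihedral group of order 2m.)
5

Solution. The number of irreducible complex representations of a finite group equals its number of conjugacy classes. D_7 has 5 conjugacy classes ((n+3)/2 for n odd), so D_7 (order 14) has exactly 5 irreducible complex representations.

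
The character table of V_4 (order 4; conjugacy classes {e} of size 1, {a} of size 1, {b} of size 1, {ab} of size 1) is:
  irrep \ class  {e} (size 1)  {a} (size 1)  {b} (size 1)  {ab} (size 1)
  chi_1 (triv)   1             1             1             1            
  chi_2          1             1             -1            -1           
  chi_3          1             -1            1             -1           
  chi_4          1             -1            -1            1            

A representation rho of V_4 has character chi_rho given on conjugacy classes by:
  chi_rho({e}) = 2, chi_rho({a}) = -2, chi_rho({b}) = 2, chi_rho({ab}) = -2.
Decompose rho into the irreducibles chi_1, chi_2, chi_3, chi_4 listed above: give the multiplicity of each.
Multiplicities: chi_1: 0, chi_2: 0, chi_3: 2, chi_4: 0.

Justification: Use <chi_rho, chi> = (1/|G|) sum_C |C| * chi_rho(C) * conj(chi(C)) with |G| = 4 for each irreducible chi in the table:
  <chi_rho, chi_1> = (1/4)[1*(2)*conj(1) + 1*(-2)*conj(1) + 1*(2)*conj(1) + 1*(-2)*conj(1)]
      = (1/4)[(2) + (-2) + (2) + (-2)] = 0/4 = 0
  <chi_rho, chi_2> = (1/4)[1*(2)*conj(1) + 1*(-2)*conj(1) + 1*(2)*conj(-1) + 1*(-2)*conj(-1)]
      = (1/4)[(2) + (-2) + (-2) + (2)] = 0/4 = 0
  <chi_rho, chi_3> = (1/4)[1*(2)*conj(1) + 1*(-2)*conj(-1) + 1*(2)*conj(1) + 1*(-2)*conj(-1)]
      = (1/4)[(2) + (2) + (2) + (2)] = 8/4 = 2
  <chi_rho, chi_4> = (1/4)[1*(2)*conj(1) + 1*(-2)*conj(-1) + 1*(2)*conj(-1) + 1*(-2)*conj(1)]
      = (1/4)[(2) + (2) + (-2) + (-2)] = 0/4 = 0
Dimension check: dim(rho) = sum (mult * dim) = 0*1 + 0*1 + 2*1 + 0*1 = 2 = chi_rho(e) = 2.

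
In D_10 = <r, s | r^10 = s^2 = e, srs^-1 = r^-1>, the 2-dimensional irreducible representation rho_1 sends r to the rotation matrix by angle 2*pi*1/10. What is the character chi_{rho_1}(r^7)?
chi_{rho_1}(r^7) = 2*cos(2*pi*1*7/10) = 1/2 - sqrt(5)/2

rho_1(r^7) is rotation by angle 2*pi*1*7/10, whose trace is 2*cos(2*pi*1*7/10) = 1/2 - sqrt(5)/2.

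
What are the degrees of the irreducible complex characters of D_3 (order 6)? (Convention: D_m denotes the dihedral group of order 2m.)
Dimensions: 1, 1, 2

Explanation: There are 3 irreducibles (= number of conjugacy classes). Their dimensions d_i satisfy sum d_i^2 = |G| = 6: 1 + 1 + 4 = 6.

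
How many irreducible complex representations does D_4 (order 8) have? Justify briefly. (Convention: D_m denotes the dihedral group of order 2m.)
5

The number of irreducible complex representations of a finite group equals its number of conjugacy classes. D_4 has 5 conjugacy classes (n/2 + 3 for n even), so D_4 (order 8) has exactly 5 irreducible complex representations.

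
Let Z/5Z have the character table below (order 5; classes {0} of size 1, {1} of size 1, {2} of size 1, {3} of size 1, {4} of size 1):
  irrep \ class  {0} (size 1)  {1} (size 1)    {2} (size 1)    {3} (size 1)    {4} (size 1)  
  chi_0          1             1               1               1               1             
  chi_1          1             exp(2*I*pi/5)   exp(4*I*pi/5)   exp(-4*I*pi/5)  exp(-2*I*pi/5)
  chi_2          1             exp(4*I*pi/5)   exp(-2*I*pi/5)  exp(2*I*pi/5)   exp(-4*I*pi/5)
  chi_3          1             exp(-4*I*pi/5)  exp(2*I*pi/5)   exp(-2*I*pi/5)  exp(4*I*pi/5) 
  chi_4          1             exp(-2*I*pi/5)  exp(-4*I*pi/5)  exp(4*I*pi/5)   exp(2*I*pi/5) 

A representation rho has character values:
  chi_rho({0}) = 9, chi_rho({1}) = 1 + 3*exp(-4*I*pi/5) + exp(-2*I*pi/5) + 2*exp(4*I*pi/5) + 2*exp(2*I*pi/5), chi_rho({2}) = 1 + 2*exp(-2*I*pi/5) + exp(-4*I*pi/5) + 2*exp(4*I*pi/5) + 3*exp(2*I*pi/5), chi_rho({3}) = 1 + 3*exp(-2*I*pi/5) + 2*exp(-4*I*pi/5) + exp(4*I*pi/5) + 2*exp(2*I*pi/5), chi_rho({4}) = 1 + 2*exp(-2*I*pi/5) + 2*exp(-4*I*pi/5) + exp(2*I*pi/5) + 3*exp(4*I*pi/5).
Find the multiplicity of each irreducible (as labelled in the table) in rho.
Multiplicities: chi_0: 1, chi_1: 2, chi_2: 2, chi_3: 3, chi_4: 1.

Explanation: Use <chi_rho, chi> = (1/|G|) sum_C |C| * chi_rho(C) * conj(chi(C)) with |G| = 5 for each irreducible chi in the table:
  <chi_rho, chi_0> = (1/5)[1*(9)*conj(1) + 1*(1 + 3*exp(-4*I*pi/5) + exp(-2*I*pi/5) + 2*exp(4*I*pi/5) + 2*exp(2*I*pi/5))*conj(1) + 1*(1 + 2*exp(-2*I*pi/5) + exp(-4*I*pi/5) + 2*exp(4*I*pi/5) + 3*exp(2*I*pi/5))*conj(1) + 1*(1 + 3*exp(-2*I*pi/5) + 2*exp(-4*I*pi/5) + exp(4*I*pi/5) + 2*exp(2*I*pi/5))*conj(1) + 1*(1 + 2*exp(-2*I*pi/5) + 2*exp(-4*I*pi/5) + exp(2*I*pi/5) + 3*exp(4*I*pi/5))*conj(1)]
      = (1/5)[(9) + (1 + 3*exp(-4*I*pi/5) + exp(-2*I*pi/5) + 2*exp(4*I*pi/5) + 2*exp(2*I*pi/5)) + (1 + 2*exp(-2*I*pi/5) + exp(-4*I*pi/5) + 2*exp(4*I*pi/5) + 3*exp(2*I*pi/5)) + (1 + 3*exp(-2*I*pi/5) + 2*exp(-4*I*pi/5) + exp(4*I*pi/5) + 2*exp(2*I*pi/5)) + (1 + 2*exp(-2*I*pi/5) + 2*exp(-4*I*pi/5) + exp(2*I*pi/5) + 3*exp(4*I*pi/5))] = 5/5 = 1
  <chi_rho, chi_1> = (1/5)[1*(9)*conj(1) + 1*(1 + 3*exp(-4*I*pi/5) + exp(-2*I*pi/5) + 2*exp(4*I*pi/5) + 2*exp(2*I*pi/5))*conj(exp(2*I*pi/5)) + 1*(1 + 2*exp(-2*I*pi/5) + exp(-4*I*pi/5) + 2*exp(4*I*pi/5) + 3*exp(2*I*pi/5))*conj(exp(4*I*pi/5)) + 1*(1 + 3*exp(-2*I*pi/5) + 2*exp(-4*I*pi/5) + exp(4*I*pi/5) + 2*exp(2*I*pi/5))*conj(exp(-4*I*pi/5)) + 1*(1 + 2*exp(-2*I*pi/5) + 2*exp(-4*I*pi/5) + exp(2*I*pi/5) + 3*exp(4*I*pi/5))*conj(exp(-2*I*pi/5))]
      = (1/5)[(9) + (2 + exp(-2*I*pi/5) + exp(-4*I*pi/5) + 3*exp(4*I*pi/5) + 2*exp(2*I*pi/5)) + (2 + 3*exp(-2*I*pi/5) + exp(-4*I*pi/5) + exp(2*I*pi/5) + 2*exp(4*I*pi/5)) + (2 + 2*exp(-4*I*pi/5) + exp(-2*I*pi/5) + exp(4*I*pi/5) + 3*exp(2*I*pi/5)) + (2 + 2*exp(-2*I*pi/5) + 3*exp(-4*I*pi/5) + exp(4*I*pi/5) + exp(2*I*pi/5))] = 10/5 = 2
  <chi_rho, chi_2> = (1/5)[1*(9)*conj(1) + 1*(1 + 3*exp(-4*I*pi/5) + exp(-2*I*pi/5) + 2*exp(4*I*pi/5) + 2*exp(2*I*pi/5))*conj(exp(4*I*pi/5)) + 1*(1 + 2*exp(-2*I*pi/5) + exp(-4*I*pi/5) + 2*exp(4*I*pi/5) + 3*exp(2*I*pi/5))*conj(exp(-2*I*pi/5)) + 1*(1 + 3*exp(-2*I*pi/5) + 2*exp(-4*I*pi/5) + exp(4*I*pi/5) + 2*exp(2*I*pi/5))*conj(exp(2*I*pi/5)) + 1*(1 + 2*exp(-2*I*pi/5) + 2*exp(-4*I*pi/5) + exp(2*I*pi/5) + 3*exp(4*I*pi/5))*conj(exp(-4*I*pi/5))]
      = (1/5)[(9) + (2 + 2*exp(-2*I*pi/5) + exp(-4*I*pi/5) + exp(4*I*pi/5) + 3*exp(2*I*pi/5)) + (2 + 2*exp(-4*I*pi/5) + exp(-2*I*pi/5) + exp(2*I*pi/5) + 3*exp(4*I*pi/5)) + (2 + 3*exp(-4*I*pi/5) + exp(-2*I*pi/5) + exp(2*I*pi/5) + 2*exp(4*I*pi/5)) + (2 + 3*exp(-2*I*pi/5) + exp(-4*I*pi/5) + exp(4*I*pi/5) + 2*exp(2*I*pi/5))] = 10/5 = 2
  <chi_rho, chi_3> = (1/5)[1*(9)*conj(1) + 1*(1 + 3*exp(-4*I*pi/5) + exp(-2*I*pi/5) + 2*exp(4*I*pi/5) + 2*exp(2*I*pi/5))*conj(exp(-4*I*pi/5)) + 1*(1 + 2*exp(-2*I*pi/5) + exp(-4*I*pi/5) + 2*exp(4*I*pi/5) + 3*exp(2*I*pi/5))*conj(exp(2*I*pi/5)) + 1*(1 + 3*exp(-2*I*pi/5) + 2*exp(-4*I*pi/5) + exp(4*I*pi/5) + 2*exp(2*I*pi/5))*conj(exp(-2*I*pi/5)) + 1*(1 + 2*exp(-2*I*pi/5) + 2*exp(-4*I*pi/5) + exp(2*I*pi/5) + 3*exp(4*I*pi/5))*conj(exp(4*I*pi/5))]
      = (1/5)[(9) + (3 + 2*exp(-2*I*pi/5) + 2*exp(-4*I*pi/5) + exp(4*I*pi/5) + exp(2*I*pi/5)) + (3 + 2*exp(-4*I*pi/5) + exp(-2*I*pi/5) + exp(4*I*pi/5) + 2*exp(2*I*pi/5)) + (3 + 2*exp(-2*I*pi/5) + exp(-4*I*pi/5) + exp(2*I*pi/5) + 2*exp(4*I*pi/5)) + (3 + exp(-2*I*pi/5) + exp(-4*I*pi/5) + 2*exp(4*I*pi/5) + 2*exp(2*I*pi/5))] = 15/5 = 3
  <chi_rho, chi_4> = (1/5)[1*(9)*conj(1) + 1*(1 + 3*exp(-4*I*pi/5) + exp(-2*I*pi/5) + 2*exp(4*I*pi/5) + 2*exp(2*I*pi/5))*conj(exp(-2*I*pi/5)) + 1*(1 + 2*exp(-2*I*pi/5) + exp(-4*I*pi/5) + 2*exp(4*I*pi/5) + 3*exp(2*I*pi/5))*conj(exp(-4*I*pi/5)) + 1*(1 + 3*exp(-2*I*pi/5) + 2*exp(-4*I*pi/5) + exp(4*I*pi/5) + 2*exp(2*I*pi/5))*conj(exp(4*I*pi/5)) + 1*(1 + 2*exp(-2*I*pi/5) + 2*exp(-4*I*pi/5) + exp(2*I*pi/5) + 3*exp(4*I*pi/5))*conj(exp(2*I*pi/5))]
      = (1/5)[(9) + (1 + 3*exp(-2*I*pi/5) + 2*exp(-4*I*pi/5) + exp(2*I*pi/5) + 2*exp(4*I*pi/5)) + (1 + 2*exp(-2*I*pi/5) + 3*exp(-4*I*pi/5) + exp(4*I*pi/5) + 2*exp(2*I*pi/5)) + (1 + 2*exp(-2*I*pi/5) + exp(-4*I*pi/5) + 3*exp(4*I*pi/5) + 2*exp(2*I*pi/5)) + (1 + 2*exp(-4*I*pi/5) + exp(-2*I*pi/5) + 2*exp(4*I*pi/5) + 3*exp(2*I*pi/5))] = 5/5 = 1
(Exp terms are combined using exp(i*s)*conj(exp(i*t)) = exp(i*(s-t)), and sums of them are collapsed using the identity that for every m > 1 the m distinct m-th roots of unity sum to 0, e.g. 1 + exp(2*I*pi/3) + exp(-2*I*pi/3) = 0.)
Dimension check: dim(rho) = sum (mult * dim) = 1*1 + 2*1 + 2*1 + 3*1 + 1*1 = 9 = chi_rho(e) = 9.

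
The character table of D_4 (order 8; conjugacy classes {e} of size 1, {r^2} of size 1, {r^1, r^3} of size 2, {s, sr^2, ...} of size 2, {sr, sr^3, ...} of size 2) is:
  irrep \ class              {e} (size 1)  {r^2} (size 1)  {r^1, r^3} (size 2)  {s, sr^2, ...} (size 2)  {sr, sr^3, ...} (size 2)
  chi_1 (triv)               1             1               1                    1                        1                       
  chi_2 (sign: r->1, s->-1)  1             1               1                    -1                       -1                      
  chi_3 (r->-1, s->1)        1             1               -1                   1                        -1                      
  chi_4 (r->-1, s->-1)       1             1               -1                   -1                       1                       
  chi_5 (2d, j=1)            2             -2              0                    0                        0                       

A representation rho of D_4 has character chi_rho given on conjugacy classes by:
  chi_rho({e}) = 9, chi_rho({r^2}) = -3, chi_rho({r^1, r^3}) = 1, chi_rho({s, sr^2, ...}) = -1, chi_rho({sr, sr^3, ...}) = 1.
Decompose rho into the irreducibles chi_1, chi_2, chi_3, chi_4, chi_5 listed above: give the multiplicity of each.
Multiplicities: chi_1: 1, chi_2: 1, chi_3: 0, chi_4: 1, chi_5: 3.

Use <chi_rho, chi> = (1/|G|) sum_C |C| * chi_rho(C) * conj(chi(C)) with |G| = 8 for each irreducible chi in the table:
  <chi_rho, chi_1> = (1/8)[1*(9)*conj(1) + 1*(-3)*conj(1) + 2*(1)*conj(1) + 2*(-1)*conj(1) + 2*(1)*conj(1)]
      = (1/8)[(9) + (-3) + (2) + (-2) + (2)] = 8/8 = 1
  <chi_rho, chi_2> = (1/8)[1*(9)*conj(1) + 1*(-3)*conj(1) + 2*(1)*conj(1) + 2*(-1)*conj(-1) + 2*(1)*conj(-1)]
      = (1/8)[(9) + (-3) + (2) + (2) + (-2)] = 8/8 = 1
  <chi_rho, chi_3> = (1/8)[1*(9)*conj(1) + 1*(-3)*conj(1) + 2*(1)*conj(-1) + 2*(-1)*conj(1) + 2*(1)*conj(-1)]
      = (1/8)[(9) + (-3) + (-2) + (-2) + (-2)] = 0/8 = 0
  <chi_rho, chi_4> = (1/8)[1*(9)*conj(1) + 1*(-3)*conj(1) + 2*(1)*conj(-1) + 2*(-1)*conj(-1) + 2*(1)*conj(1)]
      = (1/8)[(9) + (-3) + (-2) + (2) + (2)] = 8/8 = 1
  <chi_rho, chi_5> = (1/8)[1*(9)*conj(2) + 1*(-3)*conj(-2) + 2*(1)*conj(0) + 2*(-1)*conj(0) + 2*(1)*conj(0)]
      = (1/8)[(18) + (6) + (0) + (0) + (0)] = 24/8 = 3
Dimension check: dim(rho) = sum (mult * dim) = 1*1 + 1*1 + 0*1 + 1*1 + 3*2 = 9 = chi_rho(e) = 9.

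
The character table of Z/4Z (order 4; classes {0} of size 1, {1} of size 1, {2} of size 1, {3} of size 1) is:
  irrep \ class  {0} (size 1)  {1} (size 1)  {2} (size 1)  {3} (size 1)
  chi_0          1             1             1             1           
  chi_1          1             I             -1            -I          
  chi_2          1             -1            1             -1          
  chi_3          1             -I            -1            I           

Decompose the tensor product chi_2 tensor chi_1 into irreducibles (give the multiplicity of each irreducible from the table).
chi_2 tensor chi_1 = chi_3 (all other irreducibles have multiplicity 0).

Details: The character of a tensor product is the pointwise product (chi_2 * chi_1)(C) = chi_2(C) * chi_1(C):
  {0}: (1)*(1), {1}: (-1)*(I), {2}: (1)*(-1), {3}: (-1)*(-I)
so (chi_2 * chi_1) takes values
  {0} -> 1, {1} -> -I, {2} -> -1, {3} -> I.
Now take the inner product of this character with each irreducible chi from the table, <chi_2*chi_1, chi> = (1/4) sum_C |C| (chi_2*chi_1)(C) conj(chi(C)):
  <chi_2*chi_1, chi_0> = (1/4)[1*(1)*conj(1) + 1*(-I)*conj(1) + 1*(-1)*conj(1) + 1*(I)*conj(1)]
      = (1/4)[(1) + (-I) + (-1) + (I)] = 0/4 = 0
  <chi_2*chi_1, chi_1> = (1/4)[1*(1)*conj(1) + 1*(-I)*conj(I) + 1*(-1)*conj(-1) + 1*(I)*conj(-I)]
      = (1/4)[(1) + (-1) + (1) + (-1)] = 0/4 = 0
  <chi_2*chi_1, chi_2> = (1/4)[1*(1)*conj(1) + 1*(-I)*conj(-1) + 1*(-1)*conj(1) + 1*(I)*conj(-1)]
      = (1/4)[(1) + (I) + (-1) + (-I)] = 0/4 = 0
  <chi_2*chi_1, chi_3> = (1/4)[1*(1)*conj(1) + 1*(-I)*conj(-I) + 1*(-1)*conj(-1) + 1*(I)*conj(I)]
      = (1/4)[(1) + (1) + (1) + (1)] = 4/4 = 1
(Exp terms are combined using exp(i*s)*conj(exp(i*t)) = exp(i*(s-t)), and sums of them are collapsed using the identity that for every m > 1 the m distinct m-th roots of unity sum to 0, e.g. 1 + exp(2*I*pi/3) + exp(-2*I*pi/3) = 0.)
Hence the multiplicities are chi_3: 1. Dimension check: dim(chi_2)*dim(chi_1) = 1*1 = 1 and sum (mult * dim) = 1*1 = 1.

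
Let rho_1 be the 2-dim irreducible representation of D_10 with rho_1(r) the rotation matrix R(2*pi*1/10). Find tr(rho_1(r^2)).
chi_{rho_1}(r^2) = 2*cos(2*pi*1*2/10) = -1/2 + sqrt(5)/2

Argument: rho_1(r^2) is rotation by angle 2*pi*1*2/10, whose trace is 2*cos(2*pi*1*2/10) = -1/2 + sqrt(5)/2.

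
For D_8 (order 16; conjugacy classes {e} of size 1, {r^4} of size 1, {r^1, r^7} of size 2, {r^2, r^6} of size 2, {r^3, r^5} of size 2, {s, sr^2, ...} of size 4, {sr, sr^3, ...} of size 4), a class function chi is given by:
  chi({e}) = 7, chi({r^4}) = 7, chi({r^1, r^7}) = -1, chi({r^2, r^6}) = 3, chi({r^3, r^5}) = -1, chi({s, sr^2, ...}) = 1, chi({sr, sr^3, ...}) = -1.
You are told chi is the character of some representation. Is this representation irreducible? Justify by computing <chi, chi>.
Not irreducible (reducible): <chi, chi> = 8 > 1.

Reasoning: <chi, chi> = (1/|G|) sum_C |C| * |chi(C)|^2 = (1/16)[1*|7|^2 + 1*|7|^2 + 2*|-1|^2 + 2*|3|^2 + 2*|-1|^2 + 4*|1|^2 + 4*|-1|^2]
  = (1/16)[(49) + (49) + (2) + (18) + (2) + (4) + (4)] = 128/16 = 8.
A character is irreducible iff <chi, chi> = 1, so this representation is reducible.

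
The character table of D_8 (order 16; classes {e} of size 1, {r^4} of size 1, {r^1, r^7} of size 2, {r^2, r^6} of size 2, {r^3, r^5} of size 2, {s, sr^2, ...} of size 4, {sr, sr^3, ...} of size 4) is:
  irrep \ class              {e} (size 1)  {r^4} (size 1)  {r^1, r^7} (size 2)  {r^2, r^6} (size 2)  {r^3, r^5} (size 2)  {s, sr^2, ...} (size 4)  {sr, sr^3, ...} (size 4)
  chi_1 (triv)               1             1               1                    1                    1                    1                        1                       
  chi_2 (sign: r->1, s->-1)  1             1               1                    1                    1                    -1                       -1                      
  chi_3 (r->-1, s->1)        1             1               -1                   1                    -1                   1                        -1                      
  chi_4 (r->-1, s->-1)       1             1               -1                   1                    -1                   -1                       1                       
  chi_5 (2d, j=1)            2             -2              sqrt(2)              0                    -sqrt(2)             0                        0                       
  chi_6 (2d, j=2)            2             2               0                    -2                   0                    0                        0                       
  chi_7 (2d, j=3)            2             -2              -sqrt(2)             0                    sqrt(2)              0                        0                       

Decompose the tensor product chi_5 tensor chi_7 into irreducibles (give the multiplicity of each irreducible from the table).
chi_5 tensor chi_7 = chi_3 + chi_4 + chi_6 (all other irreducibles have multiplicity 0).

Reasoning: The character of a tensor product is the pointwise product (chi_5 * chi_7)(C) = chi_5(C) * chi_7(C):
  {e}: (2)*(2), {r^4}: (-2)*(-2), {r^1, r^7}: (sqrt(2))*(-sqrt(2)), {r^2, r^6}: (0)*(0), {r^3, r^5}: (-sqrt(2))*(sqrt(2)), {s, sr^2, ...}: (0)*(0), {sr, sr^3, ...}: (0)*(0)
so (chi_5 * chi_7) takes values
  {e} -> 4, {r^4} -> 4, {r^1, r^7} -> -2, {r^2, r^6} -> 0, {r^3, r^5} -> -2, {s, sr^2, ...} -> 0, {sr, sr^3, ...} -> 0.
Now take the inner product of this character with each irreducible chi from the table, <chi_5*chi_7, chi> = (1/16) sum_C |C| (chi_5*chi_7)(C) conj(chi(C)):
  <chi_5*chi_7, chi_1> = (1/16)[1*(4)*conj(1) + 1*(4)*conj(1) + 2*(-2)*conj(1) + 2*(0)*conj(1) + 2*(-2)*conj(1) + 4*(0)*conj(1) + 4*(0)*conj(1)]
      = (1/16)[(4) + (4) + (-4) + (0) + (-4) + (0) + (0)] = 0/16 = 0
  <chi_5*chi_7, chi_2> = (1/16)[1*(4)*conj(1) + 1*(4)*conj(1) + 2*(-2)*conj(1) + 2*(0)*conj(1) + 2*(-2)*conj(1) + 4*(0)*conj(-1) + 4*(0)*conj(-1)]
      = (1/16)[(4) + (4) + (-4) + (0) + (-4) + (0) + (0)] = 0/16 = 0
  <chi_5*chi_7, chi_3> = (1/16)[1*(4)*conj(1) + 1*(4)*conj(1) + 2*(-2)*conj(-1) + 2*(0)*conj(1) + 2*(-2)*conj(-1) + 4*(0)*conj(1) + 4*(0)*conj(-1)]
      = (1/16)[(4) + (4) + (4) + (0) + (4) + (0) + (0)] = 16/16 = 1
  <chi_5*chi_7, chi_4> = (1/16)[1*(4)*conj(1) + 1*(4)*conj(1) + 2*(-2)*conj(-1) + 2*(0)*conj(1) + 2*(-2)*conj(-1) + 4*(0)*conj(-1) + 4*(0)*conj(1)]
      = (1/16)[(4) + (4) + (4) + (0) + (4) + (0) + (0)] = 16/16 = 1
  <chi_5*chi_7, chi_5> = (1/16)[1*(4)*conj(2) + 1*(4)*conj(-2) + 2*(-2)*conj(sqrt(2)) + 2*(0)*conj(0) + 2*(-2)*conj(-sqrt(2)) + 4*(0)*conj(0) + 4*(0)*conj(0)]
      = (1/16)[(8) + (-8) + (-4*sqrt(2)) + (0) + (4*sqrt(2)) + (0) + (0)] = 0/16 = 0
  <chi_5*chi_7, chi_6> = (1/16)[1*(4)*conj(2) + 1*(4)*conj(2) + 2*(-2)*conj(0) + 2*(0)*conj(-2) + 2*(-2)*conj(0) + 4*(0)*conj(0) + 4*(0)*conj(0)]
      = (1/16)[(8) + (8) + (0) + (0) + (0) + (0) + (0)] = 16/16 = 1
  <chi_5*chi_7, chi_7> = (1/16)[1*(4)*conj(2) + 1*(4)*conj(-2) + 2*(-2)*conj(-sqrt(2)) + 2*(0)*conj(0) + 2*(-2)*conj(sqrt(2)) + 4*(0)*conj(0) + 4*(0)*conj(0)]
      = (1/16)[(8) + (-8) + (4*sqrt(2)) + (0) + (-4*sqrt(2)) + (0) + (0)] = 0/16 = 0
Hence the multiplicities are chi_3: 1, chi_4: 1, chi_6: 1. Dimension check: dim(chi_5)*dim(chi_7) = 2*2 = 4 and sum (mult * dim) = 1*1 + 1*1 + 1*2 = 4.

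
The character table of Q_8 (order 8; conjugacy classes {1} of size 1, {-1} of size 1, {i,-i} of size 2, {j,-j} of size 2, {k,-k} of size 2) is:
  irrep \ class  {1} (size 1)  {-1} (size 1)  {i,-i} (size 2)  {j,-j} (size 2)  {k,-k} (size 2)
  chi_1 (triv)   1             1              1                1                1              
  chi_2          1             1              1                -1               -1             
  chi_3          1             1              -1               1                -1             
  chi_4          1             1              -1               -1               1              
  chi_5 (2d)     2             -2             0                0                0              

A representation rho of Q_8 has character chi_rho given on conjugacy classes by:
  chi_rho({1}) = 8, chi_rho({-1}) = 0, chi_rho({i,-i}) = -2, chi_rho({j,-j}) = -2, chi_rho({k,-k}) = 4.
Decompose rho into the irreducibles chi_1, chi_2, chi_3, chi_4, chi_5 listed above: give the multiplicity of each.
Multiplicities: chi_1: 1, chi_2: 0, chi_3: 0, chi_4: 3, chi_5: 2.

Proof sketch: Use <chi_rho, chi> = (1/|G|) sum_C |C| * chi_rho(C) * conj(chi(C)) with |G| = 8 for each irreducible chi in the table:
  <chi_rho, chi_1> = (1/8)[1*(8)*conj(1) + 1*(0)*conj(1) + 2*(-2)*conj(1) + 2*(-2)*conj(1) + 2*(4)*conj(1)]
      = (1/8)[(8) + (0) + (-4) + (-4) + (8)] = 8/8 = 1
  <chi_rho, chi_2> = (1/8)[1*(8)*conj(1) + 1*(0)*conj(1) + 2*(-2)*conj(1) + 2*(-2)*conj(-1) + 2*(4)*conj(-1)]
      = (1/8)[(8) + (0) + (-4) + (4) + (-8)] = 0/8 = 0
  <chi_rho, chi_3> = (1/8)[1*(8)*conj(1) + 1*(0)*conj(1) + 2*(-2)*conj(-1) + 2*(-2)*conj(1) + 2*(4)*conj(-1)]
      = (1/8)[(8) + (0) + (4) + (-4) + (-8)] = 0/8 = 0
  <chi_rho, chi_4> = (1/8)[1*(8)*conj(1) + 1*(0)*conj(1) + 2*(-2)*conj(-1) + 2*(-2)*conj(-1) + 2*(4)*conj(1)]
      = (1/8)[(8) + (0) + (4) + (4) + (8)] = 24/8 = 3
  <chi_rho, chi_5> = (1/8)[1*(8)*conj(2) + 1*(0)*conj(-2) + 2*(-2)*conj(0) + 2*(-2)*conj(0) + 2*(4)*conj(0)]
      = (1/8)[(16) + (0) + (0) + (0) + (0)] = 16/8 = 2
Dimension check: dim(rho) = sum (mult * dim) = 1*1 + 0*1 + 0*1 + 3*1 + 2*2 = 8 = chi_rho(e) = 8.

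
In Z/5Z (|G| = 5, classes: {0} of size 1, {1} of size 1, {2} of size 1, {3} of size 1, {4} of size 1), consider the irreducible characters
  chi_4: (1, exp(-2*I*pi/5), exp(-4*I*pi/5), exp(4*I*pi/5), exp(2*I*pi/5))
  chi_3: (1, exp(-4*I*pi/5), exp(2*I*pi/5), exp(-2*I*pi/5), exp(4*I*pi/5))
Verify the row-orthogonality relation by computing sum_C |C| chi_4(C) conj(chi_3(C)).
Sum = 0; so <chi_4, chi_3> = 0 (distinct irreducibles are orthogonal).

Working: Compute term by term over conjugacy classes (|C| * chi_4(C) * conj(chi_3(C))):
  1*(1)*conj(1) + 1*(exp(-2*I*pi/5))*conj(exp(-4*I*pi/5)) + 1*(exp(-4*I*pi/5))*conj(exp(2*I*pi/5)) + 1*(exp(4*I*pi/5))*conj(exp(-2*I*pi/5)) + 1*(exp(2*I*pi/5))*conj(exp(4*I*pi/5))
  = (1) + (exp(2*I*pi/5)) + (exp(4*I*pi/5)) + (exp(-4*I*pi/5)) + (exp(-2*I*pi/5))
  = 0.
(Exp terms are combined using exp(i*s)*conj(exp(i*t)) = exp(i*(s-t)), and sums of them are collapsed using the identity that for every m > 1 the m distinct m-th roots of unity sum to 0, e.g. 1 + exp(2*I*pi/3) + exp(-2*I*pi/3) = 0.)
Dividing by |G| = 5 gives 0/5 = 0, matching the row-orthogonality relation <chi_4, chi_3> = [chi_4 = chi_3].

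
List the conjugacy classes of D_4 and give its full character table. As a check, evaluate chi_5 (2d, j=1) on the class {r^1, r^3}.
Conjugacy classes: {e} of size 1, {r^2} of size 1, {r^1, r^3} of size 2, {s, sr^2, ...} of size 2, {sr, sr^3, ...} of size 2.
Character table:
  irrep \ class              {e} (size 1)  {r^2} (size 1)  {r^1, r^3} (size 2)  {s, sr^2, ...} (size 2)  {sr, sr^3, ...} (size 2)
  chi_1 (triv)               1             1               1                    1                        1                       
  chi_2 (sign: r->1, s->-1)  1             1               1                    -1                       -1                      
  chi_3 (r->-1, s->1)        1             1               -1                   1                        -1                      
  chi_4 (r->-1, s->-1)       1             1               -1                   -1                       1                       
  chi_5 (2d, j=1)            2             -2              0                    0                        0                       

Spot check: chi_5 (2d, j=1) on {r^1, r^3} = 0.

Proof sketch: D_4 has order 2*4 = 8 with 5 conjugacy classes, hence 5 irreducibles. Sum of squared dims 1 + 1 + 1 + 1 + 4 = 8 = |G|. Linear characters come from the abelianisation; the 2-dimensional irreps have character r^k -> 2*cos(2*pi*j*k/4), reflections -> 0.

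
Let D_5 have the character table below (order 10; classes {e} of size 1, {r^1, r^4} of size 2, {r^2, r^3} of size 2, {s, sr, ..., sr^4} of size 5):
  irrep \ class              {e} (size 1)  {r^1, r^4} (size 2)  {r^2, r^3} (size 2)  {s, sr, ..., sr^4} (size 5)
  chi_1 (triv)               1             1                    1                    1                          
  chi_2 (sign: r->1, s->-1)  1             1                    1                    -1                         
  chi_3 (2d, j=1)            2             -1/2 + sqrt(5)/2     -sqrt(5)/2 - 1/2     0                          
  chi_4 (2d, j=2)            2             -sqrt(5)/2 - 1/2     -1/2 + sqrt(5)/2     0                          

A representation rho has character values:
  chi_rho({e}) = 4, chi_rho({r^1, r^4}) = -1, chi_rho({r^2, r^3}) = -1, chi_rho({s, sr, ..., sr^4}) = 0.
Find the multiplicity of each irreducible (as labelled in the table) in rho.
Multiplicities: chi_1: 0, chi_2: 0, chi_3: 1, chi_4: 1.

Argument: Use <chi_rho, chi> = (1/|G|) sum_C |C| * chi_rho(C) * conj(chi(C)) with |G| = 10 for each irreducible chi in the table:
  <chi_rho, chi_1> = (1/10)[1*(4)*conj(1) + 2*(-1)*conj(1) + 2*(-1)*conj(1) + 5*(0)*conj(1)]
      = (1/10)[(4) + (-2) + (-2) + (0)] = 0/10 = 0
  <chi_rho, chi_2> = (1/10)[1*(4)*conj(1) + 2*(-1)*conj(1) + 2*(-1)*conj(1) + 5*(0)*conj(-1)]
      = (1/10)[(4) + (-2) + (-2) + (0)] = 0/10 = 0
  <chi_rho, chi_3> = (1/10)[1*(4)*conj(2) + 2*(-1)*conj(-1/2 + sqrt(5)/2) + 2*(-1)*conj(-sqrt(5)/2 - 1/2) + 5*(0)*conj(0)]
      = (1/10)[(8) + (1 - sqrt(5)) + (1 + sqrt(5)) + (0)] = 10/10 = 1
  <chi_rho, chi_4> = (1/10)[1*(4)*conj(2) + 2*(-1)*conj(-sqrt(5)/2 - 1/2) + 2*(-1)*conj(-1/2 + sqrt(5)/2) + 5*(0)*conj(0)]
      = (1/10)[(8) + (1 + sqrt(5)) + (1 - sqrt(5)) + (0)] = 10/10 = 1
Dimension check: dim(rho) = sum (mult * dim) = 0*1 + 0*1 + 1*2 + 1*2 = 4 = chi_rho(e) = 4.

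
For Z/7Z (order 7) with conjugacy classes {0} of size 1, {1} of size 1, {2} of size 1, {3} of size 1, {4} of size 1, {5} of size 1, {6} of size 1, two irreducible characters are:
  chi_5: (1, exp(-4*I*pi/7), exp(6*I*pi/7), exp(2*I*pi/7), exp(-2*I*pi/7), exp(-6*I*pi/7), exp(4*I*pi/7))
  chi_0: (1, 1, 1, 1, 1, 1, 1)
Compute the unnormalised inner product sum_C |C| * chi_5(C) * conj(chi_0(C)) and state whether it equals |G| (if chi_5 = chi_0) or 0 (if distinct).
Sum = 0; so <chi_5, chi_0> = 0 (distinct irreducibles are orthogonal).

Explanation: Compute term by term over conjugacy classes (|C| * chi_5(C) * conj(chi_0(C))):
  1*(1)*conj(1) + 1*(exp(-4*I*pi/7))*conj(1) + 1*(exp(6*I*pi/7))*conj(1) + 1*(exp(2*I*pi/7))*conj(1) + 1*(exp(-2*I*pi/7))*conj(1) + 1*(exp(-6*I*pi/7))*conj(1) + 1*(exp(4*I*pi/7))*conj(1)
  = (1) + (exp(-4*I*pi/7)) + (exp(6*I*pi/7)) + (exp(2*I*pi/7)) + (exp(-2*I*pi/7)) + (exp(-6*I*pi/7)) + (exp(4*I*pi/7))
  = 0.
(Exp terms are combined using exp(i*s)*conj(exp(i*t)) = exp(i*(s-t)), and sums of them are collapsed using the identity that for every m > 1 the m distinct m-th roots of unity sum to 0, e.g. 1 + exp(2*I*pi/3) + exp(-2*I*pi/3) = 0.)
Dividing by |G| = 7 gives 0/7 = 0, matching the row-orthogonality relation <chi_5, chi_0> = [chi_5 = chi_0].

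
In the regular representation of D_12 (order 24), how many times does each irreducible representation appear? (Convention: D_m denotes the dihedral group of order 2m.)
Each irreducible V_i of dimension d_i appears with multiplicity d_i, i.e. rho_reg = (direct sum over all irreducibles V_i) d_i V_i. The irreducible dimensions for D_12 are 1, 1, 1, 1, 2, 2, 2, 2, 2: 4 irreducibles of dimension 1, each with multiplicity 1; 5 irreducibles of dimension 2, each with multiplicity 2. Total dimension 4*1*1 + 5*2*2 = 24 = |G|.

Argument: General theorem: in the regular representation of a finite group G, each irreducible appears with multiplicity equal to its dimension. Check: dim(rho_reg) = sum d_i^2 = 1 + 1 + 1 + 1 + 4 + 4 + 4 + 4 + 4 = 24 = |G|.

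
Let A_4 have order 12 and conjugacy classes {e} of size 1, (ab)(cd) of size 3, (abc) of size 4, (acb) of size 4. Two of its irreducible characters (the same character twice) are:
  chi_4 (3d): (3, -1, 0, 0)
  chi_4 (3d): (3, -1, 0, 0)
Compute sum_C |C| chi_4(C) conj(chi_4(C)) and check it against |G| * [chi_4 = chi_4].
Sum = 12 = |G| = 12; so <chi_4, chi_4> = 1 (norm-1 confirms irreducibility).

Proof sketch: Compute term by term over conjugacy classes (|C| * chi_4(C) * conj(chi_4(C))):
  1*(3)*conj(3) + 3*(-1)*conj(-1) + 4*(0)*conj(0) + 4*(0)*conj(0)
  = (9) + (3) + (0) + (0)
  = 12.
(Exp terms are combined using exp(i*s)*conj(exp(i*t)) = exp(i*(s-t)), and sums of them are collapsed using the identity that for every m > 1 the m distinct m-th roots of unity sum to 0, e.g. 1 + exp(2*I*pi/3) + exp(-2*I*pi/3) = 0.)
Dividing by |G| = 12 gives 12/12 = 1, matching the row-orthogonality relation <chi_4, chi_4> = [chi_4 = chi_4].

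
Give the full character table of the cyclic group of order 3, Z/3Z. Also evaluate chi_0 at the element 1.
Character table of Z/3Z (irreps indexed chi_0,...,chi_2 with chi_k(m) = zeta_3^(k*m), zeta_3 = exp(2*pi*i/3)):
  irrep \ class  {0} (size 1)  {1} (size 1)    {2} (size 1)  
  chi_0          1             1               1             
  chi_1          1             exp(2*I*pi/3)   exp(-2*I*pi/3)
  chi_2          1             exp(-2*I*pi/3)  exp(2*I*pi/3) 

Spot check: chi_0(1) = zeta_3^(0*1) = zeta_3^0 = 1.

Solution. Z/3Z is abelian, so all 3 irreducible complex representations are 1-dimensional. They are given by chi_k(m) = zeta_3^(k*m) for k = 0,...,2. Row orthogonality: sum_m chi_k(m) conj(chi_l(m)) = 3 * [k = l].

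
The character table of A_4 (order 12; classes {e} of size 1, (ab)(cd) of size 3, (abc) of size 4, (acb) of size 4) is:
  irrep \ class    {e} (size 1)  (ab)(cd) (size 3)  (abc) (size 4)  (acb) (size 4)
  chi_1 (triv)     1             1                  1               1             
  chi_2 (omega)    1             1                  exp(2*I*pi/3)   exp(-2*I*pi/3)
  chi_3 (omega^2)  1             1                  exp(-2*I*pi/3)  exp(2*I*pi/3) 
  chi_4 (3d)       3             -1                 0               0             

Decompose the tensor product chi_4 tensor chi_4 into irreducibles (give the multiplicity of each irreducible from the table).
chi_4 tensor chi_4 = chi_1 + chi_2 + chi_3 + 2*chi_4 (all other irreducibles have multiplicity 0).

Details: The character of a tensor product is the pointwise product (chi_4 * chi_4)(C) = chi_4(C) * chi_4(C):
  {e}: (3)*(3), (ab)(cd): (-1)*(-1), (abc): (0)*(0), (acb): (0)*(0)
so (chi_4 * chi_4) takes values
  {e} -> 9, (ab)(cd) -> 1, (abc) -> 0, (acb) -> 0.
Now take the inner product of this character with each irreducible chi from the table, <chi_4*chi_4, chi> = (1/12) sum_C |C| (chi_4*chi_4)(C) conj(chi(C)):
  <chi_4*chi_4, chi_1> = (1/12)[1*(9)*conj(1) + 3*(1)*conj(1) + 4*(0)*conj(1) + 4*(0)*conj(1)]
      = (1/12)[(9) + (3) + (0) + (0)] = 12/12 = 1
  <chi_4*chi_4, chi_2> = (1/12)[1*(9)*conj(1) + 3*(1)*conj(1) + 4*(0)*conj(exp(2*I*pi/3)) + 4*(0)*conj(exp(-2*I*pi/3))]
      = (1/12)[(9) + (3) + (0) + (0)] = 12/12 = 1
  <chi_4*chi_4, chi_3> = (1/12)[1*(9)*conj(1) + 3*(1)*conj(1) + 4*(0)*conj(exp(-2*I*pi/3)) + 4*(0)*conj(exp(2*I*pi/3))]
      = (1/12)[(9) + (3) + (0) + (0)] = 12/12 = 1
  <chi_4*chi_4, chi_4> = (1/12)[1*(9)*conj(3) + 3*(1)*conj(-1) + 4*(0)*conj(0) + 4*(0)*conj(0)]
      = (1/12)[(27) + (-3) + (0) + (0)] = 24/12 = 2
(Exp terms are combined using exp(i*s)*conj(exp(i*t)) = exp(i*(s-t)), and sums of them are collapsed using the identity that for every m > 1 the m distinct m-th roots of unity sum to 0, e.g. 1 + exp(2*I*pi/3) + exp(-2*I*pi/3) = 0.)
Hence the multiplicities are chi_1: 1, chi_2: 1, chi_3: 1, chi_4: 2. Dimension check: dim(chi_4)*dim(chi_4) = 3*3 = 9 and sum (mult * dim) = 1*1 + 1*1 + 1*1 + 2*3 = 9.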